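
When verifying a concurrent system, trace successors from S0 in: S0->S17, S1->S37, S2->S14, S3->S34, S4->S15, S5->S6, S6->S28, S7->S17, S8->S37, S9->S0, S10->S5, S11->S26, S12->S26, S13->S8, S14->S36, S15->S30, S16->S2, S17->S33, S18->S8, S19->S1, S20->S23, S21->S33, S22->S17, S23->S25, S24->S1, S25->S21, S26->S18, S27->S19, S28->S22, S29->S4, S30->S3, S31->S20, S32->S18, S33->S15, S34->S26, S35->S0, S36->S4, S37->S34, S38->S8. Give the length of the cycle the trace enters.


Trace from S0 until a state repeats:
  S0 -> S17 -> S33 -> S15 -> S30 -> S3 -> S34 -> S26 -> S18 -> S8 -> S37 -> S34
S34 first seen at step 6, revisited at step 11.
Cycle length = 11 - 6 = 5

5


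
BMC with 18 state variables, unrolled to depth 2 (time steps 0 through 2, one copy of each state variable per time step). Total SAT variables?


BMC unrolls to depth k, creating one copy of each state var for steps 0..k.
Step count = 2 + 1 = 3 (steps 0 through 2)
Vars per step = 18
Total = 18 * 3 = 54

54


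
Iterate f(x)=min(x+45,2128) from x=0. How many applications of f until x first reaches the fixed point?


Step 1: x=0, cap=2128, increment=45
Step 2: x grows by 45 each step until capped at 2128; fixed point is x=2128
Step 3: iterations = ceil(2128/45) = 48

48


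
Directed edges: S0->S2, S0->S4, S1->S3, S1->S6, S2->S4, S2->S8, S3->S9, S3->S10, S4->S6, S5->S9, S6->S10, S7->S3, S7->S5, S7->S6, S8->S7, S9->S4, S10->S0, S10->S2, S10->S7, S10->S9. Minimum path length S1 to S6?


BFS layer-by-layer from S1:
  dist 0: {S1}
  dist 1: {S3, S6}
  -> S6 reached at distance 1
Shortest path length = 1

1


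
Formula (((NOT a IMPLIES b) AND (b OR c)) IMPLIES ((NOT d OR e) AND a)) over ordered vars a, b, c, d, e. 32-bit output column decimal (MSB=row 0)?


Formula: (((NOT a IMPLIES b) AND (b OR c)) IMPLIES ((NOT d OR e) AND a)) over a, b, c, d, e (32 rows)
Evaluate each row (bits = a,b,c,d,e, MSB first):
  row 0 [00000]: (((NOT 0 IMPLIES 0) AND (0 OR 0)) IMPLIES ((NOT 0 OR 0) AND 0)) -> 1
  row 1 [00001]: (((NOT 0 IMPLIES 0) AND (0 OR 0)) IMPLIES ((NOT 0 OR 1) AND 0)) -> 1
  row 2 [00010]: (((NOT 0 IMPLIES 0) AND (0 OR 0)) IMPLIES ((NOT 1 OR 0) AND 0)) -> 1
  row 3 [00011]: (((NOT 0 IMPLIES 0) AND (0 OR 0)) IMPLIES ((NOT 1 OR 1) AND 0)) -> 1
  row 4 [00100]: (((NOT 0 IMPLIES 0) AND (0 OR 1)) IMPLIES ((NOT 0 OR 0) AND 0)) -> 1
  row 5 [00101]: (((NOT 0 IMPLIES 0) AND (0 OR 1)) IMPLIES ((NOT 0 OR 1) AND 0)) -> 1
  row 6 [00110]: (((NOT 0 IMPLIES 0) AND (0 OR 1)) IMPLIES ((NOT 1 OR 0) AND 0)) -> 1
  row 7 [00111]: (((NOT 0 IMPLIES 0) AND (0 OR 1)) IMPLIES ((NOT 1 OR 1) AND 0)) -> 1
  row 8 [01000]: (((NOT 0 IMPLIES 1) AND (1 OR 0)) IMPLIES ((NOT 0 OR 0) AND 0)) -> 0
  row 9 [01001]: (((NOT 0 IMPLIES 1) AND (1 OR 0)) IMPLIES ((NOT 0 OR 1) AND 0)) -> 0
  row 10 [01010]: (((NOT 0 IMPLIES 1) AND (1 OR 0)) IMPLIES ((NOT 1 OR 0) AND 0)) -> 0
  row 11 [01011]: (((NOT 0 IMPLIES 1) AND (1 OR 0)) IMPLIES ((NOT 1 OR 1) AND 0)) -> 0
  row 12 [01100]: (((NOT 0 IMPLIES 1) AND (1 OR 1)) IMPLIES ((NOT 0 OR 0) AND 0)) -> 0
  row 13 [01101]: (((NOT 0 IMPLIES 1) AND (1 OR 1)) IMPLIES ((NOT 0 OR 1) AND 0)) -> 0
  row 14 [01110]: (((NOT 0 IMPLIES 1) AND (1 OR 1)) IMPLIES ((NOT 1 OR 0) AND 0)) -> 0
  row 15 [01111]: (((NOT 0 IMPLIES 1) AND (1 OR 1)) IMPLIES ((NOT 1 OR 1) AND 0)) -> 0
  row 16 [10000]: (((NOT 1 IMPLIES 0) AND (0 OR 0)) IMPLIES ((NOT 0 OR 0) AND 1)) -> 1
  row 17 [10001]: (((NOT 1 IMPLIES 0) AND (0 OR 0)) IMPLIES ((NOT 0 OR 1) AND 1)) -> 1
  row 18 [10010]: (((NOT 1 IMPLIES 0) AND (0 OR 0)) IMPLIES ((NOT 1 OR 0) AND 1)) -> 1
  row 19 [10011]: (((NOT 1 IMPLIES 0) AND (0 OR 0)) IMPLIES ((NOT 1 OR 1) AND 1)) -> 1
  row 20 [10100]: (((NOT 1 IMPLIES 0) AND (0 OR 1)) IMPLIES ((NOT 0 OR 0) AND 1)) -> 1
  row 21 [10101]: (((NOT 1 IMPLIES 0) AND (0 OR 1)) IMPLIES ((NOT 0 OR 1) AND 1)) -> 1
  row 22 [10110]: (((NOT 1 IMPLIES 0) AND (0 OR 1)) IMPLIES ((NOT 1 OR 0) AND 1)) -> 0
  row 23 [10111]: (((NOT 1 IMPLIES 0) AND (0 OR 1)) IMPLIES ((NOT 1 OR 1) AND 1)) -> 1
  row 24 [11000]: (((NOT 1 IMPLIES 1) AND (1 OR 0)) IMPLIES ((NOT 0 OR 0) AND 1)) -> 1
  row 25 [11001]: (((NOT 1 IMPLIES 1) AND (1 OR 0)) IMPLIES ((NOT 0 OR 1) AND 1)) -> 1
  row 26 [11010]: (((NOT 1 IMPLIES 1) AND (1 OR 0)) IMPLIES ((NOT 1 OR 0) AND 1)) -> 0
  row 27 [11011]: (((NOT 1 IMPLIES 1) AND (1 OR 0)) IMPLIES ((NOT 1 OR 1) AND 1)) -> 1
  row 28 [11100]: (((NOT 1 IMPLIES 1) AND (1 OR 1)) IMPLIES ((NOT 0 OR 0) AND 1)) -> 1
  row 29 [11101]: (((NOT 1 IMPLIES 1) AND (1 OR 1)) IMPLIES ((NOT 0 OR 1) AND 1)) -> 1
  row 30 [11110]: (((NOT 1 IMPLIES 1) AND (1 OR 1)) IMPLIES ((NOT 1 OR 0) AND 1)) -> 0
  row 31 [11111]: (((NOT 1 IMPLIES 1) AND (1 OR 1)) IMPLIES ((NOT 1 OR 1) AND 1)) -> 1
Full result column, 4 rows per line (a,b,c fixed per line; d,e runs 00..11 left to right):
  rows 0-3 [a,b,c=000]: 1111  = hex F
  rows 4-7 [a,b,c=001]: 1111  = hex F
  rows 8-11 [a,b,c=010]: 0000  = hex 0
  rows 12-15 [a,b,c=011]: 0000  = hex 0
  rows 16-19 [a,b,c=100]: 1111  = hex F
  rows 20-23 [a,b,c=101]: 1101  = hex D
  rows 24-27 [a,b,c=110]: 1101  = hex D
  rows 28-31 [a,b,c=111]: 1101  = hex D
Output column (row 0 .. row 31) = 11111111000000001111110111011101
Output column grouped in 4s = 1111 1111 0000 0000 1111 1101 1101 1101 = 0xFF00FDDD
Convert to decimal digit by digit (value = value*16 + digit):
  F -> 15
  15*16 + 15 (F) = 255
  255*16 + 0 = 4080
  4080*16 + 0 = 65280
  65280*16 + 15 (F) = 1044495
  1044495*16 + 13 (D) = 16711933
  16711933*16 + 13 (D) = 267390941
  267390941*16 + 13 (D) = 4278255069
Decimal = 4278255069

4278255069


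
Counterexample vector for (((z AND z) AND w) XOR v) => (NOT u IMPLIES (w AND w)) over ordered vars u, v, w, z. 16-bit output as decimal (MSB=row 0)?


F1 = (((z AND z) AND w) XOR v)
F2 = (NOT u IMPLIES (w AND w))
Counterexample to F1=>F2 is where F1=1 and F2=0.
Evaluate each row (bits = u,v,w,z, MSB first):
  row 0 [0000]: F1=0 F2=0 -> F1&~F2 -> 0
  row 1 [0001]: F1=0 F2=0 -> F1&~F2 -> 0
  row 2 [0010]: F1=0 F2=1 -> F1&~F2 -> 0
  row 3 [0011]: F1=1 F2=1 -> F1&~F2 -> 0
  row 4 [0100]: F1=1 F2=0 -> F1&~F2 -> 1
  row 5 [0101]: F1=1 F2=0 -> F1&~F2 -> 1
  row 6 [0110]: F1=1 F2=1 -> F1&~F2 -> 0
  row 7 [0111]: F1=0 F2=1 -> F1&~F2 -> 0
  row 8 [1000]: F1=0 F2=1 -> F1&~F2 -> 0
  row 9 [1001]: F1=0 F2=1 -> F1&~F2 -> 0
  row 10 [1010]: F1=0 F2=1 -> F1&~F2 -> 0
  row 11 [1011]: F1=1 F2=1 -> F1&~F2 -> 0
  row 12 [1100]: F1=1 F2=1 -> F1&~F2 -> 0
  row 13 [1101]: F1=1 F2=1 -> F1&~F2 -> 0
  row 14 [1110]: F1=1 F2=1 -> F1&~F2 -> 0
  row 15 [1111]: F1=0 F2=1 -> F1&~F2 -> 0
Full result column, 4 rows per line (u,v fixed per line; w,z runs 00..11 left to right):
  rows 0-3 [u,v=00]: 0000  = hex 0
  rows 4-7 [u,v=01]: 1100  = hex C
  rows 8-11 [u,v=10]: 0000  = hex 0
  rows 12-15 [u,v=11]: 0000  = hex 0
Counterexample vector (row 0 .. row 15) = 0000110000000000
Output column grouped in 4s = 0000 1100 0000 0000 = 0x0C00
Convert to decimal digit by digit (value = value*16 + digit):
  0 -> 0
  0*16 + 12 (C) = 12
  12*16 + 0 = 192
  192*16 + 0 = 3072
Decimal = 3072

3072


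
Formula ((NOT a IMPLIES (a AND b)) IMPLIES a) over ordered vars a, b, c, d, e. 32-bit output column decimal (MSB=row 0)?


Formula: ((NOT a IMPLIES (a AND b)) IMPLIES a) over a, b, c, d, e (32 rows)
Evaluate each row (bits = a,b,c,d,e, MSB first):
  row 0 [00000]: ((NOT 0 IMPLIES (0 AND 0)) IMPLIES 0) -> 1
  row 1 [00001]: ((NOT 0 IMPLIES (0 AND 0)) IMPLIES 0) -> 1
  row 2 [00010]: ((NOT 0 IMPLIES (0 AND 0)) IMPLIES 0) -> 1
  row 3 [00011]: ((NOT 0 IMPLIES (0 AND 0)) IMPLIES 0) -> 1
  row 4 [00100]: ((NOT 0 IMPLIES (0 AND 0)) IMPLIES 0) -> 1
  row 5 [00101]: ((NOT 0 IMPLIES (0 AND 0)) IMPLIES 0) -> 1
  row 6 [00110]: ((NOT 0 IMPLIES (0 AND 0)) IMPLIES 0) -> 1
  row 7 [00111]: ((NOT 0 IMPLIES (0 AND 0)) IMPLIES 0) -> 1
  row 8 [01000]: ((NOT 0 IMPLIES (0 AND 1)) IMPLIES 0) -> 1
  row 9 [01001]: ((NOT 0 IMPLIES (0 AND 1)) IMPLIES 0) -> 1
  row 10 [01010]: ((NOT 0 IMPLIES (0 AND 1)) IMPLIES 0) -> 1
  row 11 [01011]: ((NOT 0 IMPLIES (0 AND 1)) IMPLIES 0) -> 1
  row 12 [01100]: ((NOT 0 IMPLIES (0 AND 1)) IMPLIES 0) -> 1
  row 13 [01101]: ((NOT 0 IMPLIES (0 AND 1)) IMPLIES 0) -> 1
  row 14 [01110]: ((NOT 0 IMPLIES (0 AND 1)) IMPLIES 0) -> 1
  row 15 [01111]: ((NOT 0 IMPLIES (0 AND 1)) IMPLIES 0) -> 1
  row 16 [10000]: ((NOT 1 IMPLIES (1 AND 0)) IMPLIES 1) -> 1
  row 17 [10001]: ((NOT 1 IMPLIES (1 AND 0)) IMPLIES 1) -> 1
  row 18 [10010]: ((NOT 1 IMPLIES (1 AND 0)) IMPLIES 1) -> 1
  row 19 [10011]: ((NOT 1 IMPLIES (1 AND 0)) IMPLIES 1) -> 1
  row 20 [10100]: ((NOT 1 IMPLIES (1 AND 0)) IMPLIES 1) -> 1
  row 21 [10101]: ((NOT 1 IMPLIES (1 AND 0)) IMPLIES 1) -> 1
  row 22 [10110]: ((NOT 1 IMPLIES (1 AND 0)) IMPLIES 1) -> 1
  row 23 [10111]: ((NOT 1 IMPLIES (1 AND 0)) IMPLIES 1) -> 1
  row 24 [11000]: ((NOT 1 IMPLIES (1 AND 1)) IMPLIES 1) -> 1
  row 25 [11001]: ((NOT 1 IMPLIES (1 AND 1)) IMPLIES 1) -> 1
  row 26 [11010]: ((NOT 1 IMPLIES (1 AND 1)) IMPLIES 1) -> 1
  row 27 [11011]: ((NOT 1 IMPLIES (1 AND 1)) IMPLIES 1) -> 1
  row 28 [11100]: ((NOT 1 IMPLIES (1 AND 1)) IMPLIES 1) -> 1
  row 29 [11101]: ((NOT 1 IMPLIES (1 AND 1)) IMPLIES 1) -> 1
  row 30 [11110]: ((NOT 1 IMPLIES (1 AND 1)) IMPLIES 1) -> 1
  row 31 [11111]: ((NOT 1 IMPLIES (1 AND 1)) IMPLIES 1) -> 1
Full result column, 4 rows per line (a,b,c fixed per line; d,e runs 00..11 left to right):
  rows 0-3 [a,b,c=000]: 1111  = hex F
  rows 4-7 [a,b,c=001]: 1111  = hex F
  rows 8-11 [a,b,c=010]: 1111  = hex F
  rows 12-15 [a,b,c=011]: 1111  = hex F
  rows 16-19 [a,b,c=100]: 1111  = hex F
  rows 20-23 [a,b,c=101]: 1111  = hex F
  rows 24-27 [a,b,c=110]: 1111  = hex F
  rows 28-31 [a,b,c=111]: 1111  = hex F
Output column (row 0 .. row 31) = 11111111111111111111111111111111
Output column grouped in 4s = 1111 1111 1111 1111 1111 1111 1111 1111 = 0xFFFFFFFF
Convert to decimal digit by digit (value = value*16 + digit):
  F -> 15
  15*16 + 15 (F) = 255
  255*16 + 15 (F) = 4095
  4095*16 + 15 (F) = 65535
  65535*16 + 15 (F) = 1048575
  1048575*16 + 15 (F) = 16777215
  16777215*16 + 15 (F) = 268435455
  268435455*16 + 15 (F) = 4294967295
Decimal = 4294967295

4294967295


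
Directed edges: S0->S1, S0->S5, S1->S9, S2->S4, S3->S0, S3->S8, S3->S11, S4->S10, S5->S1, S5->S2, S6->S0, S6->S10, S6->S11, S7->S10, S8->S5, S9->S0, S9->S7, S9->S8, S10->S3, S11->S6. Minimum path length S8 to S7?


BFS layer-by-layer from S8:
  dist 0: {S8}
  dist 1: {S5}
  dist 2: {S1, S2}
  dist 3: {S4, S9}
  dist 4: {S0, S7, S10}
  -> S7 reached at distance 4
Shortest path length = 4

4


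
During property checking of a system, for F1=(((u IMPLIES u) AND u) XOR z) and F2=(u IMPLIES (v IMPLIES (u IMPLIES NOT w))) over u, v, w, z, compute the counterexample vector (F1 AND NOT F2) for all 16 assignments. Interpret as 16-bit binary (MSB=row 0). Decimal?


F1 = (((u IMPLIES u) AND u) XOR z)
F2 = (u IMPLIES (v IMPLIES (u IMPLIES NOT w)))
Counterexample to F1=>F2 is where F1=1 and F2=0.
Evaluate each row (bits = u,v,w,z, MSB first):
  row 0 [0000]: F1=0 F2=1 -> F1&~F2 -> 0
  row 1 [0001]: F1=1 F2=1 -> F1&~F2 -> 0
  row 2 [0010]: F1=0 F2=1 -> F1&~F2 -> 0
  row 3 [0011]: F1=1 F2=1 -> F1&~F2 -> 0
  row 4 [0100]: F1=0 F2=1 -> F1&~F2 -> 0
  row 5 [0101]: F1=1 F2=1 -> F1&~F2 -> 0
  row 6 [0110]: F1=0 F2=1 -> F1&~F2 -> 0
  row 7 [0111]: F1=1 F2=1 -> F1&~F2 -> 0
  row 8 [1000]: F1=1 F2=1 -> F1&~F2 -> 0
  row 9 [1001]: F1=0 F2=1 -> F1&~F2 -> 0
  row 10 [1010]: F1=1 F2=1 -> F1&~F2 -> 0
  row 11 [1011]: F1=0 F2=1 -> F1&~F2 -> 0
  row 12 [1100]: F1=1 F2=1 -> F1&~F2 -> 0
  row 13 [1101]: F1=0 F2=1 -> F1&~F2 -> 0
  row 14 [1110]: F1=1 F2=0 -> F1&~F2 -> 1
  row 15 [1111]: F1=0 F2=0 -> F1&~F2 -> 0
Full result column, 4 rows per line (u,v fixed per line; w,z runs 00..11 left to right):
  rows 0-3 [u,v=00]: 0000  = hex 0
  rows 4-7 [u,v=01]: 0000  = hex 0
  rows 8-11 [u,v=10]: 0000  = hex 0
  rows 12-15 [u,v=11]: 0010  = hex 2
Counterexample vector (row 0 .. row 15) = 0000000000000010
Output column grouped in 4s = 0000 0000 0000 0010 = 0x0002
Convert to decimal digit by digit (value = value*16 + digit):
  0 -> 0
  0*16 + 0 = 0
  0*16 + 0 = 0
  0*16 + 2 = 2
Decimal = 2

2


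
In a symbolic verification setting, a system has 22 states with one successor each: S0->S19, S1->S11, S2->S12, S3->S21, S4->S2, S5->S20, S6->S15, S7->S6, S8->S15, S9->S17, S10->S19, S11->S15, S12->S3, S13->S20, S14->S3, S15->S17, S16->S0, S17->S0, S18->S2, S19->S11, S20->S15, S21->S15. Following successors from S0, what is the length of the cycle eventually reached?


Trace from S0 until a state repeats:
  S0 -> S19 -> S11 -> S15 -> S17 -> S0
S0 first seen at step 0, revisited at step 5.
Cycle length = 5 - 0 = 5

5


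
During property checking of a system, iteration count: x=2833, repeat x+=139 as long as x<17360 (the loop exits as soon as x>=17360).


Step 1: x goes from 2833 toward 17360 by 139; the body runs while x<17360, so iterations = ceil((bound-start)/step)
Step 2: Distance=14527
Step 3: ceil(14527/139)=105

105


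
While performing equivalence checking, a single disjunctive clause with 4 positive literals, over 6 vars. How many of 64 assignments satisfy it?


Step 1: Total=2^6=64
Step 2: Unsat when all 4 false: 2^2=4
Step 3: Sat=64-4=60

60


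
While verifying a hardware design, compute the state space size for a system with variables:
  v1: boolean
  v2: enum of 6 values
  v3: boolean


State space = product of domain sizes of all variables.
Domain sizes:
  v1 (boolean): 2
  v2 (enum of 6 values): 6
  v3 (boolean): 2
Product = 2 * 6 * 2 = 24

24


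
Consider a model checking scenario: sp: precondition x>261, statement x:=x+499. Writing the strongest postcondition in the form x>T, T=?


Formula: sp(P, x:=E) = exists old_x. (x = E[old_x/x]) AND P[old_x/x] (old_x is the value of x before the assignment; eliminate old_x by solving x = E[old_x/x] for old_x)
Step 1: Precondition P: x>261, i.e. old_x > 261
Step 2: Assignment gives x = old_x + 499, so old_x = x - 499
Step 3: Substitute into P: x - 499 > 261
Step 4: Simplify: x > 261+499 = 760

760


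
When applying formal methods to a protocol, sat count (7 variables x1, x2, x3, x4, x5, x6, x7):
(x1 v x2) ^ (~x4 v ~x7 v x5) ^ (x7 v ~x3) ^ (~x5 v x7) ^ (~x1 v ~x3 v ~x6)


CNF with 5 clauses over 7 vars (128 assignments).
An assignment satisfies CNF iff every clause has >=1 true literal.
Check each row (bits = x1,x2,x3,x4,x5,x6,x7; clause T/F shown):
  row 0 [0000000]: clauses=FTTTT -> 0
  row 1 [0000001]: clauses=FTTTT -> 0
  row 2 [0000010]: clauses=FTTTT -> 0
  row 3 [0000011]: clauses=FTTTT -> 0
  row 4 [0000100]: clauses=FTTFT -> 0
  (every remaining row is evaluated the same way; all 128 results are listed next)
Full result column, 8 rows per line (x1,x2,x3,x4 fixed per line; x5,x6,x7 runs 000..111 left to right):
  rows 0-7 [x1,x2,x3,x4=0000]: 00000000  (ones: 0)
  rows 8-15 [x1,x2,x3,x4=0001]: 00000000  (ones: 0)
  rows 16-23 [x1,x2,x3,x4=0010]: 00000000  (ones: 0)
  rows 24-31 [x1,x2,x3,x4=0011]: 00000000  (ones: 0)
  rows 32-39 [x1,x2,x3,x4=0100]: 11110101  (ones: 6)
  rows 40-47 [x1,x2,x3,x4=0101]: 10100101  (ones: 4)
  rows 48-55 [x1,x2,x3,x4=0110]: 01010101  (ones: 4)
  rows 56-63 [x1,x2,x3,x4=0111]: 00000101  (ones: 2)
  rows 64-71 [x1,x2,x3,x4=1000]: 11110101  (ones: 6)
  rows 72-79 [x1,x2,x3,x4=1001]: 10100101  (ones: 4)
  rows 80-87 [x1,x2,x3,x4=1010]: 01000100  (ones: 2)
  rows 88-95 [x1,x2,x3,x4=1011]: 00000100  (ones: 1)
  rows 96-103 [x1,x2,x3,x4=1100]: 11110101  (ones: 6)
  rows 104-111 [x1,x2,x3,x4=1101]: 10100101  (ones: 4)
  rows 112-119 [x1,x2,x3,x4=1110]: 01000100  (ones: 2)
  rows 120-127 [x1,x2,x3,x4=1111]: 00000100  (ones: 1)
Satisfying assignments = 0+0+0+0+6+4+4+2+6+4+2+1+6+4+2+1 = 42

42


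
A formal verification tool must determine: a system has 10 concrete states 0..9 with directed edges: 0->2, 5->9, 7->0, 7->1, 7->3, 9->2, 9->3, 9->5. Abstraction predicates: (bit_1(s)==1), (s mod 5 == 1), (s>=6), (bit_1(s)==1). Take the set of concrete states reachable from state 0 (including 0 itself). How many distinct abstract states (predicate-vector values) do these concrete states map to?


BFS from 0:
Concrete reachable: {0, 2}
Abstract via predicates (bit_1(s)==1), (s mod 5 == 1), (s>=6), (bit_1(s)==1):
  (0,0,0,0) <- {0}
  (1,0,0,1) <- {2}
Distinct abstract states = 2

2


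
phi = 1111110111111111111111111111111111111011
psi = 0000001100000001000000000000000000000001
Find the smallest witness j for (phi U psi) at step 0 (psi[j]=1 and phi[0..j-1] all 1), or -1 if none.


(phi U psi) at 0: need smallest j with psi[j]=1 and phi[i]=1 for all i in [0,j).
Scan from step 0:
  step 0: phi=1, psi=0 -> continue
  step 1: phi=1, psi=0 -> continue
  step 2: phi=1, psi=0 -> continue
  step 3: phi=1, psi=0 -> continue
  step 6: psi=1 and phi held for [0,6) -> witness found
Witness step = 6

6


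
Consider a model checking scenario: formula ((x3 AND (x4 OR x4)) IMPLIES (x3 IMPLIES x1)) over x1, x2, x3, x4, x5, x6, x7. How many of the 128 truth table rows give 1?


Formula: ((x3 AND (x4 OR x4)) IMPLIES (x3 IMPLIES x1)) over 7 vars (128 rows)
Evaluate each row (x1, x2, x3, x4, x5, x6, x7 as bits, MSB first):
  row 0 [0000000]: ((0 AND (0 OR 0)) IMPLIES (0 IMPLIES 0)) -> 1
  row 1 [0000001]: ((0 AND (0 OR 0)) IMPLIES (0 IMPLIES 0)) -> 1
  row 2 [0000010]: ((0 AND (0 OR 0)) IMPLIES (0 IMPLIES 0)) -> 1
  row 3 [0000011]: ((0 AND (0 OR 0)) IMPLIES (0 IMPLIES 0)) -> 1
  row 4 [0000100]: ((0 AND (0 OR 0)) IMPLIES (0 IMPLIES 0)) -> 1
  (every remaining row is evaluated the same way; all 128 results are listed next)
Full result column, 8 rows per line (x1,x2,x3,x4 fixed per line; x5,x6,x7 runs 000..111 left to right):
  rows 0-7 [x1,x2,x3,x4=0000]: 11111111  (ones: 8)
  rows 8-15 [x1,x2,x3,x4=0001]: 11111111  (ones: 8)
  rows 16-23 [x1,x2,x3,x4=0010]: 11111111  (ones: 8)
  rows 24-31 [x1,x2,x3,x4=0011]: 00000000  (ones: 0)
  rows 32-39 [x1,x2,x3,x4=0100]: 11111111  (ones: 8)
  rows 40-47 [x1,x2,x3,x4=0101]: 11111111  (ones: 8)
  rows 48-55 [x1,x2,x3,x4=0110]: 11111111  (ones: 8)
  rows 56-63 [x1,x2,x3,x4=0111]: 00000000  (ones: 0)
  rows 64-71 [x1,x2,x3,x4=1000]: 11111111  (ones: 8)
  rows 72-79 [x1,x2,x3,x4=1001]: 11111111  (ones: 8)
  rows 80-87 [x1,x2,x3,x4=1010]: 11111111  (ones: 8)
  rows 88-95 [x1,x2,x3,x4=1011]: 11111111  (ones: 8)
  rows 96-103 [x1,x2,x3,x4=1100]: 11111111  (ones: 8)
  rows 104-111 [x1,x2,x3,x4=1101]: 11111111  (ones: 8)
  rows 112-119 [x1,x2,x3,x4=1110]: 11111111  (ones: 8)
  rows 120-127 [x1,x2,x3,x4=1111]: 11111111  (ones: 8)
Count of 1-rows = 8+8+8+0+8+8+8+0+8+8+8+8+8+8+8+8 = 112

112


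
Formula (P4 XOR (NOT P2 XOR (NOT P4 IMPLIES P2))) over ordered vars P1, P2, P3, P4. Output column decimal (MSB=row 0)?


Formula: (P4 XOR (NOT P2 XOR (NOT P4 IMPLIES P2))) over P1, P2, P3, P4 (16 rows)
Evaluate each row (bits = P1,P2,P3,P4, MSB first):
  row 0 [0000]: (0 XOR (NOT 0 XOR (NOT 0 IMPLIES 0))) -> 1
  row 1 [0001]: (1 XOR (NOT 0 XOR (NOT 1 IMPLIES 0))) -> 1
  row 2 [0010]: (0 XOR (NOT 0 XOR (NOT 0 IMPLIES 0))) -> 1
  row 3 [0011]: (1 XOR (NOT 0 XOR (NOT 1 IMPLIES 0))) -> 1
  row 4 [0100]: (0 XOR (NOT 1 XOR (NOT 0 IMPLIES 1))) -> 1
  row 5 [0101]: (1 XOR (NOT 1 XOR (NOT 1 IMPLIES 1))) -> 0
  row 6 [0110]: (0 XOR (NOT 1 XOR (NOT 0 IMPLIES 1))) -> 1
  row 7 [0111]: (1 XOR (NOT 1 XOR (NOT 1 IMPLIES 1))) -> 0
  row 8 [1000]: (0 XOR (NOT 0 XOR (NOT 0 IMPLIES 0))) -> 1
  row 9 [1001]: (1 XOR (NOT 0 XOR (NOT 1 IMPLIES 0))) -> 1
  row 10 [1010]: (0 XOR (NOT 0 XOR (NOT 0 IMPLIES 0))) -> 1
  row 11 [1011]: (1 XOR (NOT 0 XOR (NOT 1 IMPLIES 0))) -> 1
  row 12 [1100]: (0 XOR (NOT 1 XOR (NOT 0 IMPLIES 1))) -> 1
  row 13 [1101]: (1 XOR (NOT 1 XOR (NOT 1 IMPLIES 1))) -> 0
  row 14 [1110]: (0 XOR (NOT 1 XOR (NOT 0 IMPLIES 1))) -> 1
  row 15 [1111]: (1 XOR (NOT 1 XOR (NOT 1 IMPLIES 1))) -> 0
Full result column, 4 rows per line (P1,P2 fixed per line; P3,P4 runs 00..11 left to right):
  rows 0-3 [P1,P2=00]: 1111  = hex F
  rows 4-7 [P1,P2=01]: 1010  = hex A
  rows 8-11 [P1,P2=10]: 1111  = hex F
  rows 12-15 [P1,P2=11]: 1010  = hex A
Output column (row 0 .. row 15) = 1111101011111010
Output column grouped in 4s = 1111 1010 1111 1010 = 0xFAFA
Convert to decimal digit by digit (value = value*16 + digit):
  F -> 15
  15*16 + 10 (A) = 250
  250*16 + 15 (F) = 4015
  4015*16 + 10 (A) = 64250
Decimal = 64250

64250


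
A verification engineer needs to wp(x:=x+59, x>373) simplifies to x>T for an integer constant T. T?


Formula: wp(x:=E, P) = P[E/x] (substitute E for x in postcondition)
Step 1: Postcondition: x>373
Step 2: Substitute x+59 for x: x+59>373
Step 3: Solve for x: x > 373-59 = 314

314


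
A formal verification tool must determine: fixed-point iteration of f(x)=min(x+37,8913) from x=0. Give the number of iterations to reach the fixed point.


Step 1: x=0, cap=8913, increment=37
Step 2: x grows by 37 each step until capped at 8913; fixed point is x=8913
Step 3: iterations = ceil(8913/37) = 241

241


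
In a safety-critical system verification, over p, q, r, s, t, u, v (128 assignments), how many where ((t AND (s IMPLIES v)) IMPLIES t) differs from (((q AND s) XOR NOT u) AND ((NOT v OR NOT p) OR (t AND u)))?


F1 = ((t AND (s IMPLIES v)) IMPLIES t)
F2 = (((q AND s) XOR NOT u) AND ((NOT v OR NOT p) OR (t AND u)))
Evaluate both on each of 128 rows (bits = p,q,r,s,t,u,v):
  row 0 [0000000]: F1=1 F2=1 -> 0
  row 1 [0000001]: F1=1 F2=1 -> 0
  row 2 [0000010]: F1=1 F2=0 (differ) -> 1
  row 3 [0000011]: F1=1 F2=0 (differ) -> 1
  row 4 [0000100]: F1=1 F2=1 -> 0
  (every remaining row is evaluated the same way; all 128 results are listed next)
Full result column, 8 rows per line (p,q,r,s fixed per line; t,u,v runs 000..111 left to right):
  rows 0-7 [p,q,r,s=0000]: 00110011  (ones: 4)
  rows 8-15 [p,q,r,s=0001]: 00110011  (ones: 4)
  rows 16-23 [p,q,r,s=0010]: 00110011  (ones: 4)
  rows 24-31 [p,q,r,s=0011]: 00110011  (ones: 4)
  rows 32-39 [p,q,r,s=0100]: 00110011  (ones: 4)
  rows 40-47 [p,q,r,s=0101]: 11001100  (ones: 4)
  rows 48-55 [p,q,r,s=0110]: 00110011  (ones: 4)
  rows 56-63 [p,q,r,s=0111]: 11001100  (ones: 4)
  rows 64-71 [p,q,r,s=1000]: 01110111  (ones: 6)
  rows 72-79 [p,q,r,s=1001]: 01110111  (ones: 6)
  rows 80-87 [p,q,r,s=1010]: 01110111  (ones: 6)
  rows 88-95 [p,q,r,s=1011]: 01110111  (ones: 6)
  rows 96-103 [p,q,r,s=1100]: 01110111  (ones: 6)
  rows 104-111 [p,q,r,s=1101]: 11011100  (ones: 5)
  rows 112-119 [p,q,r,s=1110]: 01110111  (ones: 6)
  rows 120-127 [p,q,r,s=1111]: 11011100  (ones: 5)
Disagreements = 4+4+4+4+4+4+4+4+6+6+6+6+6+5+6+5 = 78

78


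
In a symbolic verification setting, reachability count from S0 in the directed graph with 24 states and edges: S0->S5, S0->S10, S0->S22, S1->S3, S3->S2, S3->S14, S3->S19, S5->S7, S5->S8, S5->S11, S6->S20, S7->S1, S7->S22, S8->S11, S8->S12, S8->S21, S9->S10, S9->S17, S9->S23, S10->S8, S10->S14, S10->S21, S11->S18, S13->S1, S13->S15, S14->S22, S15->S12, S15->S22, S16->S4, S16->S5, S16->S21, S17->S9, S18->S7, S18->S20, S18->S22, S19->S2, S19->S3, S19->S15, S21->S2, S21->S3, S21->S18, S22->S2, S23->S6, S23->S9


BFS from S0:
  layer 0: {S0}
  layer 1: {S5, S10, S22}
  layer 2: {S2, S7, S8, S11, S14, S21}
  layer 3: {S1, S3, S12, S18}
  layer 4: {S19, S20}
  layer 5: {S15}
Reachable set: {S0, S1, S2, S3, S5, S7, S8, S10, S11, S12, S14, S15, S18, S19, S20, S21, S22}
Count = 17

17


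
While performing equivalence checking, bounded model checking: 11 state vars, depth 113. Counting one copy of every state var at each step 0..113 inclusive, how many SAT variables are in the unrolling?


BMC unrolls to depth k, creating one copy of each state var for steps 0..k.
Step count = 113 + 1 = 114 (steps 0 through 113)
Vars per step = 11
Total = 11 * 114 = 1254

1254


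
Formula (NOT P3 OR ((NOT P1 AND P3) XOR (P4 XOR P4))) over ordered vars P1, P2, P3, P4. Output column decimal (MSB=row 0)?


Formula: (NOT P3 OR ((NOT P1 AND P3) XOR (P4 XOR P4))) over P1, P2, P3, P4 (16 rows)
Evaluate each row (bits = P1,P2,P3,P4, MSB first):
  row 0 [0000]: (NOT 0 OR ((NOT 0 AND 0) XOR (0 XOR 0))) -> 1
  row 1 [0001]: (NOT 0 OR ((NOT 0 AND 0) XOR (1 XOR 1))) -> 1
  row 2 [0010]: (NOT 1 OR ((NOT 0 AND 1) XOR (0 XOR 0))) -> 1
  row 3 [0011]: (NOT 1 OR ((NOT 0 AND 1) XOR (1 XOR 1))) -> 1
  row 4 [0100]: (NOT 0 OR ((NOT 0 AND 0) XOR (0 XOR 0))) -> 1
  row 5 [0101]: (NOT 0 OR ((NOT 0 AND 0) XOR (1 XOR 1))) -> 1
  row 6 [0110]: (NOT 1 OR ((NOT 0 AND 1) XOR (0 XOR 0))) -> 1
  row 7 [0111]: (NOT 1 OR ((NOT 0 AND 1) XOR (1 XOR 1))) -> 1
  row 8 [1000]: (NOT 0 OR ((NOT 1 AND 0) XOR (0 XOR 0))) -> 1
  row 9 [1001]: (NOT 0 OR ((NOT 1 AND 0) XOR (1 XOR 1))) -> 1
  row 10 [1010]: (NOT 1 OR ((NOT 1 AND 1) XOR (0 XOR 0))) -> 0
  row 11 [1011]: (NOT 1 OR ((NOT 1 AND 1) XOR (1 XOR 1))) -> 0
  row 12 [1100]: (NOT 0 OR ((NOT 1 AND 0) XOR (0 XOR 0))) -> 1
  row 13 [1101]: (NOT 0 OR ((NOT 1 AND 0) XOR (1 XOR 1))) -> 1
  row 14 [1110]: (NOT 1 OR ((NOT 1 AND 1) XOR (0 XOR 0))) -> 0
  row 15 [1111]: (NOT 1 OR ((NOT 1 AND 1) XOR (1 XOR 1))) -> 0
Full result column, 4 rows per line (P1,P2 fixed per line; P3,P4 runs 00..11 left to right):
  rows 0-3 [P1,P2=00]: 1111  = hex F
  rows 4-7 [P1,P2=01]: 1111  = hex F
  rows 8-11 [P1,P2=10]: 1100  = hex C
  rows 12-15 [P1,P2=11]: 1100  = hex C
Output column (row 0 .. row 15) = 1111111111001100
Output column grouped in 4s = 1111 1111 1100 1100 = 0xFFCC
Convert to decimal digit by digit (value = value*16 + digit):
  F -> 15
  15*16 + 15 (F) = 255
  255*16 + 12 (C) = 4092
  4092*16 + 12 (C) = 65484
Decimal = 65484

65484


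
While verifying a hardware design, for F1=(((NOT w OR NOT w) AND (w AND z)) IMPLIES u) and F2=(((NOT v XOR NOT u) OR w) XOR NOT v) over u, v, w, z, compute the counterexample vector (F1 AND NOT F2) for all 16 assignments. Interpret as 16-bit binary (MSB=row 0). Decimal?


F1 = (((NOT w OR NOT w) AND (w AND z)) IMPLIES u)
F2 = (((NOT v XOR NOT u) OR w) XOR NOT v)
Counterexample to F1=>F2 is where F1=1 and F2=0.
Evaluate each row (bits = u,v,w,z, MSB first):
  row 0 [0000]: F1=1 F2=1 -> F1&~F2 -> 0
  row 1 [0001]: F1=1 F2=1 -> F1&~F2 -> 0
  row 2 [0010]: F1=1 F2=0 -> F1&~F2 -> 1
  row 3 [0011]: F1=1 F2=0 -> F1&~F2 -> 1
  row 4 [0100]: F1=1 F2=1 -> F1&~F2 -> 0
  row 5 [0101]: F1=1 F2=1 -> F1&~F2 -> 0
  row 6 [0110]: F1=1 F2=1 -> F1&~F2 -> 0
  row 7 [0111]: F1=1 F2=1 -> F1&~F2 -> 0
  row 8 [1000]: F1=1 F2=0 -> F1&~F2 -> 1
  row 9 [1001]: F1=1 F2=0 -> F1&~F2 -> 1
  row 10 [1010]: F1=1 F2=0 -> F1&~F2 -> 1
  row 11 [1011]: F1=1 F2=0 -> F1&~F2 -> 1
  row 12 [1100]: F1=1 F2=0 -> F1&~F2 -> 1
  row 13 [1101]: F1=1 F2=0 -> F1&~F2 -> 1
  row 14 [1110]: F1=1 F2=1 -> F1&~F2 -> 0
  row 15 [1111]: F1=1 F2=1 -> F1&~F2 -> 0
Full result column, 4 rows per line (u,v fixed per line; w,z runs 00..11 left to right):
  rows 0-3 [u,v=00]: 0011  = hex 3
  rows 4-7 [u,v=01]: 0000  = hex 0
  rows 8-11 [u,v=10]: 1111  = hex F
  rows 12-15 [u,v=11]: 1100  = hex C
Counterexample vector (row 0 .. row 15) = 0011000011111100
Output column grouped in 4s = 0011 0000 1111 1100 = 0x30FC
Convert to decimal digit by digit (value = value*16 + digit):
  3 -> 3
  3*16 + 0 = 48
  48*16 + 15 (F) = 783
  783*16 + 12 (C) = 12540
Decimal = 12540

12540


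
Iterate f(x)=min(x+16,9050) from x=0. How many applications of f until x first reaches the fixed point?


Step 1: x=0, cap=9050, increment=16
Step 2: x grows by 16 each step until capped at 9050; fixed point is x=9050
Step 3: iterations = ceil(9050/16) = 566

566


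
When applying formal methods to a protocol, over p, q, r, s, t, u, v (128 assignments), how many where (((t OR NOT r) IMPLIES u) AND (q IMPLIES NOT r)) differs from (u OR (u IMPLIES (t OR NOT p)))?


F1 = (((t OR NOT r) IMPLIES u) AND (q IMPLIES NOT r))
F2 = (u OR (u IMPLIES (t OR NOT p)))
Evaluate both on each of 128 rows (bits = p,q,r,s,t,u,v):
  row 0 [0000000]: F1=0 F2=1 (differ) -> 1
  row 1 [0000001]: F1=0 F2=1 (differ) -> 1
  row 2 [0000010]: F1=1 F2=1 -> 0
  row 3 [0000011]: F1=1 F2=1 -> 0
  row 4 [0000100]: F1=0 F2=1 (differ) -> 1
  (every remaining row is evaluated the same way; all 128 results are listed next)
Full result column, 8 rows per line (p,q,r,s fixed per line; t,u,v runs 000..111 left to right):
  rows 0-7 [p,q,r,s=0000]: 11001100  (ones: 4)
  rows 8-15 [p,q,r,s=0001]: 11001100  (ones: 4)
  rows 16-23 [p,q,r,s=0010]: 00001100  (ones: 2)
  rows 24-31 [p,q,r,s=0011]: 00001100  (ones: 2)
  rows 32-39 [p,q,r,s=0100]: 11001100  (ones: 4)
  rows 40-47 [p,q,r,s=0101]: 11001100  (ones: 4)
  rows 48-55 [p,q,r,s=0110]: 11111111  (ones: 8)
  rows 56-63 [p,q,r,s=0111]: 11111111  (ones: 8)
  rows 64-71 [p,q,r,s=1000]: 11001100  (ones: 4)
  rows 72-79 [p,q,r,s=1001]: 11001100  (ones: 4)
  rows 80-87 [p,q,r,s=1010]: 00001100  (ones: 2)
  rows 88-95 [p,q,r,s=1011]: 00001100  (ones: 2)
  rows 96-103 [p,q,r,s=1100]: 11001100  (ones: 4)
  rows 104-111 [p,q,r,s=1101]: 11001100  (ones: 4)
  rows 112-119 [p,q,r,s=1110]: 11111111  (ones: 8)
  rows 120-127 [p,q,r,s=1111]: 11111111  (ones: 8)
Disagreements = 4+4+2+2+4+4+8+8+4+4+2+2+4+4+8+8 = 72

72


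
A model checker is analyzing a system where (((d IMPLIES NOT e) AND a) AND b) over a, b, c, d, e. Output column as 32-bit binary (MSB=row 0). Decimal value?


Formula: (((d IMPLIES NOT e) AND a) AND b) over a, b, c, d, e (32 rows)
Evaluate each row (bits = a,b,c,d,e, MSB first):
  row 0 [00000]: (((0 IMPLIES NOT 0) AND 0) AND 0) -> 0
  row 1 [00001]: (((0 IMPLIES NOT 1) AND 0) AND 0) -> 0
  row 2 [00010]: (((1 IMPLIES NOT 0) AND 0) AND 0) -> 0
  row 3 [00011]: (((1 IMPLIES NOT 1) AND 0) AND 0) -> 0
  row 4 [00100]: (((0 IMPLIES NOT 0) AND 0) AND 0) -> 0
  row 5 [00101]: (((0 IMPLIES NOT 1) AND 0) AND 0) -> 0
  row 6 [00110]: (((1 IMPLIES NOT 0) AND 0) AND 0) -> 0
  row 7 [00111]: (((1 IMPLIES NOT 1) AND 0) AND 0) -> 0
  row 8 [01000]: (((0 IMPLIES NOT 0) AND 0) AND 1) -> 0
  row 9 [01001]: (((0 IMPLIES NOT 1) AND 0) AND 1) -> 0
  row 10 [01010]: (((1 IMPLIES NOT 0) AND 0) AND 1) -> 0
  row 11 [01011]: (((1 IMPLIES NOT 1) AND 0) AND 1) -> 0
  row 12 [01100]: (((0 IMPLIES NOT 0) AND 0) AND 1) -> 0
  row 13 [01101]: (((0 IMPLIES NOT 1) AND 0) AND 1) -> 0
  row 14 [01110]: (((1 IMPLIES NOT 0) AND 0) AND 1) -> 0
  row 15 [01111]: (((1 IMPLIES NOT 1) AND 0) AND 1) -> 0
  row 16 [10000]: (((0 IMPLIES NOT 0) AND 1) AND 0) -> 0
  row 17 [10001]: (((0 IMPLIES NOT 1) AND 1) AND 0) -> 0
  row 18 [10010]: (((1 IMPLIES NOT 0) AND 1) AND 0) -> 0
  row 19 [10011]: (((1 IMPLIES NOT 1) AND 1) AND 0) -> 0
  row 20 [10100]: (((0 IMPLIES NOT 0) AND 1) AND 0) -> 0
  row 21 [10101]: (((0 IMPLIES NOT 1) AND 1) AND 0) -> 0
  row 22 [10110]: (((1 IMPLIES NOT 0) AND 1) AND 0) -> 0
  row 23 [10111]: (((1 IMPLIES NOT 1) AND 1) AND 0) -> 0
  row 24 [11000]: (((0 IMPLIES NOT 0) AND 1) AND 1) -> 1
  row 25 [11001]: (((0 IMPLIES NOT 1) AND 1) AND 1) -> 1
  row 26 [11010]: (((1 IMPLIES NOT 0) AND 1) AND 1) -> 1
  row 27 [11011]: (((1 IMPLIES NOT 1) AND 1) AND 1) -> 0
  row 28 [11100]: (((0 IMPLIES NOT 0) AND 1) AND 1) -> 1
  row 29 [11101]: (((0 IMPLIES NOT 1) AND 1) AND 1) -> 1
  row 30 [11110]: (((1 IMPLIES NOT 0) AND 1) AND 1) -> 1
  row 31 [11111]: (((1 IMPLIES NOT 1) AND 1) AND 1) -> 0
Full result column, 4 rows per line (a,b,c fixed per line; d,e runs 00..11 left to right):
  rows 0-3 [a,b,c=000]: 0000  = hex 0
  rows 4-7 [a,b,c=001]: 0000  = hex 0
  rows 8-11 [a,b,c=010]: 0000  = hex 0
  rows 12-15 [a,b,c=011]: 0000  = hex 0
  rows 16-19 [a,b,c=100]: 0000  = hex 0
  rows 20-23 [a,b,c=101]: 0000  = hex 0
  rows 24-27 [a,b,c=110]: 1110  = hex E
  rows 28-31 [a,b,c=111]: 1110  = hex E
Output column (row 0 .. row 31) = 00000000000000000000000011101110
Output column grouped in 4s = 0000 0000 0000 0000 0000 0000 1110 1110 = 0x000000EE
Convert to decimal digit by digit (value = value*16 + digit):
  0 -> 0
  0*16 + 0 = 0
  0*16 + 0 = 0
  0*16 + 0 = 0
  0*16 + 0 = 0
  0*16 + 0 = 0
  0*16 + 14 (E) = 14
  14*16 + 14 (E) = 238
Decimal = 238

238


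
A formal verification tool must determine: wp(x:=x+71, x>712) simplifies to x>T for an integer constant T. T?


Formula: wp(x:=E, P) = P[E/x] (substitute E for x in postcondition)
Step 1: Postcondition: x>712
Step 2: Substitute x+71 for x: x+71>712
Step 3: Solve for x: x > 712-71 = 641

641


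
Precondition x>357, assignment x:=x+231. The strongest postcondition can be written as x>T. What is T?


Formula: sp(P, x:=E) = exists old_x. (x = E[old_x/x]) AND P[old_x/x] (old_x is the value of x before the assignment; eliminate old_x by solving x = E[old_x/x] for old_x)
Step 1: Precondition P: x>357, i.e. old_x > 357
Step 2: Assignment gives x = old_x + 231, so old_x = x - 231
Step 3: Substitute into P: x - 231 > 357
Step 4: Simplify: x > 357+231 = 588

588


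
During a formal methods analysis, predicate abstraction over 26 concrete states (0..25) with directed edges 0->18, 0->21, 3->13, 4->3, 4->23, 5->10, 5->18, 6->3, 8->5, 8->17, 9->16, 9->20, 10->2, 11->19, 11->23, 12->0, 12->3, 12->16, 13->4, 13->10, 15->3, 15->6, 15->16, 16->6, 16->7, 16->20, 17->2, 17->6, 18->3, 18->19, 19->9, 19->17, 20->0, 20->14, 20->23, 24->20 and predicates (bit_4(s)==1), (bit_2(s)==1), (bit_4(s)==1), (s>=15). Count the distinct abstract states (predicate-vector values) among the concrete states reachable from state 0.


BFS from 0:
Concrete reachable: {0, 2, 3, 4, 6, 7, 9, 10, 13, 14, 16, 17, 18, 19, 20, 21, 23}
Abstract via predicates (bit_4(s)==1), (bit_2(s)==1), (bit_4(s)==1), (s>=15):
  (0,0,0,0) <- {0, 2, 3, 9, 10}
  (0,1,0,0) <- {4, 6, 7, 13, 14}
  (1,0,1,1) <- {16, 17, 18, 19}
  (1,1,1,1) <- {20, 21, 23}
Distinct abstract states = 4

4


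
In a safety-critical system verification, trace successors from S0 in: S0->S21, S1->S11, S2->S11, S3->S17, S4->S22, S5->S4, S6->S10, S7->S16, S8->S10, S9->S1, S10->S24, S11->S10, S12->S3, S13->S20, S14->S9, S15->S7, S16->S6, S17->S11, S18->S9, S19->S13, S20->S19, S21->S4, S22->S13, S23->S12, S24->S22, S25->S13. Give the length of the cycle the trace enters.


Trace from S0 until a state repeats:
  S0 -> S21 -> S4 -> S22 -> S13 -> S20 -> S19 -> S13
S13 first seen at step 4, revisited at step 7.
Cycle length = 7 - 4 = 3

3


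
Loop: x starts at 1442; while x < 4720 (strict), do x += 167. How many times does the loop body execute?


Step 1: x goes from 1442 toward 4720 by 167; the body runs while x<4720, so iterations = ceil((bound-start)/step)
Step 2: Distance=3278
Step 3: ceil(3278/167)=20

20


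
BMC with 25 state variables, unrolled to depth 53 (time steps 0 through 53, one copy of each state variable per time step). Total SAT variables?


BMC unrolls to depth k, creating one copy of each state var for steps 0..k.
Step count = 53 + 1 = 54 (steps 0 through 53)
Vars per step = 25
Total = 25 * 54 = 1350

1350


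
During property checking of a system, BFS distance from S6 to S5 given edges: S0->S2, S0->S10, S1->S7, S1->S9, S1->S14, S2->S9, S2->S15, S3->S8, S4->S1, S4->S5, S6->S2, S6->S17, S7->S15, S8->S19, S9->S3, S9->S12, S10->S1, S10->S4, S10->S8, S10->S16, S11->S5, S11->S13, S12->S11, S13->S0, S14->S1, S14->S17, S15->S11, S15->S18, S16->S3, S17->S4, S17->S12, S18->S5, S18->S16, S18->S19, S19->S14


BFS layer-by-layer from S6:
  dist 0: {S6}
  dist 1: {S2, S17}
  dist 2: {S4, S9, S12, S15}
  dist 3: {S1, S3, S5, S11, S18}
  -> S5 reached at distance 3
Shortest path length = 3

3


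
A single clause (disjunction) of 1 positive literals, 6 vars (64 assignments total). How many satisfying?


Step 1: Total=2^6=64
Step 2: Unsat when all 1 false: 2^5=32
Step 3: Sat=64-32=32

32


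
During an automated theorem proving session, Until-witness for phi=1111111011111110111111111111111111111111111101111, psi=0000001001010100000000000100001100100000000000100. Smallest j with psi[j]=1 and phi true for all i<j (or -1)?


(phi U psi) at 0: need smallest j with psi[j]=1 and phi[i]=1 for all i in [0,j).
Scan from step 0:
  step 0: phi=1, psi=0 -> continue
  step 1: phi=1, psi=0 -> continue
  step 2: phi=1, psi=0 -> continue
  step 3: phi=1, psi=0 -> continue
  step 6: psi=1 and phi held for [0,6) -> witness found
Witness step = 6

6


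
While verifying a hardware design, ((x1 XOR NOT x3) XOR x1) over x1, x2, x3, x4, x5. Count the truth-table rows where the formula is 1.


Formula: ((x1 XOR NOT x3) XOR x1) over 5 vars (32 rows)
Evaluate each row (x1, x2, x3, x4, x5 as bits, MSB first):
  row 0 [00000]: ((0 XOR NOT 0) XOR 0) -> 1
  row 1 [00001]: ((0 XOR NOT 0) XOR 0) -> 1
  row 2 [00010]: ((0 XOR NOT 0) XOR 0) -> 1
  row 3 [00011]: ((0 XOR NOT 0) XOR 0) -> 1
  row 4 [00100]: ((0 XOR NOT 1) XOR 0) -> 0
  row 5 [00101]: ((0 XOR NOT 1) XOR 0) -> 0
  row 6 [00110]: ((0 XOR NOT 1) XOR 0) -> 0
  row 7 [00111]: ((0 XOR NOT 1) XOR 0) -> 0
  row 8 [01000]: ((0 XOR NOT 0) XOR 0) -> 1
  row 9 [01001]: ((0 XOR NOT 0) XOR 0) -> 1
  row 10 [01010]: ((0 XOR NOT 0) XOR 0) -> 1
  row 11 [01011]: ((0 XOR NOT 0) XOR 0) -> 1
  row 12 [01100]: ((0 XOR NOT 1) XOR 0) -> 0
  row 13 [01101]: ((0 XOR NOT 1) XOR 0) -> 0
  row 14 [01110]: ((0 XOR NOT 1) XOR 0) -> 0
  row 15 [01111]: ((0 XOR NOT 1) XOR 0) -> 0
  row 16 [10000]: ((1 XOR NOT 0) XOR 1) -> 1
  row 17 [10001]: ((1 XOR NOT 0) XOR 1) -> 1
  row 18 [10010]: ((1 XOR NOT 0) XOR 1) -> 1
  row 19 [10011]: ((1 XOR NOT 0) XOR 1) -> 1
  row 20 [10100]: ((1 XOR NOT 1) XOR 1) -> 0
  row 21 [10101]: ((1 XOR NOT 1) XOR 1) -> 0
  row 22 [10110]: ((1 XOR NOT 1) XOR 1) -> 0
  row 23 [10111]: ((1 XOR NOT 1) XOR 1) -> 0
  row 24 [11000]: ((1 XOR NOT 0) XOR 1) -> 1
  row 25 [11001]: ((1 XOR NOT 0) XOR 1) -> 1
  row 26 [11010]: ((1 XOR NOT 0) XOR 1) -> 1
  row 27 [11011]: ((1 XOR NOT 0) XOR 1) -> 1
  row 28 [11100]: ((1 XOR NOT 1) XOR 1) -> 0
  row 29 [11101]: ((1 XOR NOT 1) XOR 1) -> 0
  row 30 [11110]: ((1 XOR NOT 1) XOR 1) -> 0
  row 31 [11111]: ((1 XOR NOT 1) XOR 1) -> 0
Full result column, 8 rows per line (x1,x2 fixed per line; x3,x4,x5 runs 000..111 left to right):
  rows 0-7 [x1,x2=00]: 11110000  (ones: 4)
  rows 8-15 [x1,x2=01]: 11110000  (ones: 4)
  rows 16-23 [x1,x2=10]: 11110000  (ones: 4)
  rows 24-31 [x1,x2=11]: 11110000  (ones: 4)
Count of 1-rows = 4+4+4+4 = 16

16


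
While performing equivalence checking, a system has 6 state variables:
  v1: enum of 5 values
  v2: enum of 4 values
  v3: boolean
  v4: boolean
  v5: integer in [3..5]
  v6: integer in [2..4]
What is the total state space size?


State space = product of domain sizes of all variables.
Domain sizes:
  v1 (enum of 5 values): 5
  v2 (enum of 4 values): 4
  v3 (boolean): 2
  v4 (boolean): 2
  v5 (integer in [3..5]): 3
  v6 (integer in [2..4]): 3
Product = 5 * 4 * 2 * 2 * 3 * 3 = 720

720


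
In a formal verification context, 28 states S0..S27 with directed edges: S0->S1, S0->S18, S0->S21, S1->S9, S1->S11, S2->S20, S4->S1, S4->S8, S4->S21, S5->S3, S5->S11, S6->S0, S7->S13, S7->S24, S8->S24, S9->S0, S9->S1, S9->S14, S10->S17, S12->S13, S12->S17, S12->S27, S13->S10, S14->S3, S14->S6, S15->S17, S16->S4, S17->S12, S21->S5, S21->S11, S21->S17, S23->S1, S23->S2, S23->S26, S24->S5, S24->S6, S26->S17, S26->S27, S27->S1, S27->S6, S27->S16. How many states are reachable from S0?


BFS from S0:
  layer 0: {S0}
  layer 1: {S1, S18, S21}
  layer 2: {S5, S9, S11, S17}
  layer 3: {S3, S12, S14}
  layer 4: {S6, S13, S27}
  layer 5: {S10, S16}
  layer 6: {S4}
  layer 7: {S8}
  layer 8: {S24}
Reachable set: {S0, S1, S3, S4, S5, S6, S8, S9, S10, S11, S12, S13, S14, S16, S17, S18, S21, S24, S27}
Count = 19

19


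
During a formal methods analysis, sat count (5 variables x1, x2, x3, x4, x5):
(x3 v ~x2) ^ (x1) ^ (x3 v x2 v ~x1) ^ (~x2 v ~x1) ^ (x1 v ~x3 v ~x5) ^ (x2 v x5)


CNF with 6 clauses over 5 vars (32 assignments).
An assignment satisfies CNF iff every clause has >=1 true literal.
Check each row (bits = x1,x2,x3,x4,x5; clause T/F shown):
  row 0 [00000]: clauses=TFTTTF -> 0
  row 1 [00001]: clauses=TFTTTT -> 0
  row 2 [00010]: clauses=TFTTTF -> 0
  row 3 [00011]: clauses=TFTTTT -> 0
  row 4 [00100]: clauses=TFTTTF -> 0
  row 5 [00101]: clauses=TFTTFT -> 0
  row 6 [00110]: clauses=TFTTTF -> 0
  row 7 [00111]: clauses=TFTTFT -> 0
  row 8 [01000]: clauses=FFTTTT -> 0
  row 9 [01001]: clauses=FFTTTT -> 0
  row 10 [01010]: clauses=FFTTTT -> 0
  row 11 [01011]: clauses=FFTTTT -> 0
  row 12 [01100]: clauses=TFTTTT -> 0
  row 13 [01101]: clauses=TFTTFT -> 0
  row 14 [01110]: clauses=TFTTTT -> 0
  row 15 [01111]: clauses=TFTTFT -> 0
  row 16 [10000]: clauses=TTFTTF -> 0
  row 17 [10001]: clauses=TTFTTT -> 0
  row 18 [10010]: clauses=TTFTTF -> 0
  row 19 [10011]: clauses=TTFTTT -> 0
  row 20 [10100]: clauses=TTTTTF -> 0
  row 21 [10101]: clauses=TTTTTT -> 1
  row 22 [10110]: clauses=TTTTTF -> 0
  row 23 [10111]: clauses=TTTTTT -> 1
  row 24 [11000]: clauses=FTTFTT -> 0
  row 25 [11001]: clauses=FTTFTT -> 0
  row 26 [11010]: clauses=FTTFTT -> 0
  row 27 [11011]: clauses=FTTFTT -> 0
  row 28 [11100]: clauses=TTTFTT -> 0
  row 29 [11101]: clauses=TTTFTT -> 0
  row 30 [11110]: clauses=TTTFTT -> 0
  row 31 [11111]: clauses=TTTFTT -> 0
Full result column, 8 rows per line (x1,x2 fixed per line; x3,x4,x5 runs 000..111 left to right):
  rows 0-7 [x1,x2=00]: 00000000  (ones: 0)
  rows 8-15 [x1,x2=01]: 00000000  (ones: 0)
  rows 16-23 [x1,x2=10]: 00000101  (ones: 2)
  rows 24-31 [x1,x2=11]: 00000000  (ones: 0)
Satisfying assignments = 0+0+2+0 = 2

2
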